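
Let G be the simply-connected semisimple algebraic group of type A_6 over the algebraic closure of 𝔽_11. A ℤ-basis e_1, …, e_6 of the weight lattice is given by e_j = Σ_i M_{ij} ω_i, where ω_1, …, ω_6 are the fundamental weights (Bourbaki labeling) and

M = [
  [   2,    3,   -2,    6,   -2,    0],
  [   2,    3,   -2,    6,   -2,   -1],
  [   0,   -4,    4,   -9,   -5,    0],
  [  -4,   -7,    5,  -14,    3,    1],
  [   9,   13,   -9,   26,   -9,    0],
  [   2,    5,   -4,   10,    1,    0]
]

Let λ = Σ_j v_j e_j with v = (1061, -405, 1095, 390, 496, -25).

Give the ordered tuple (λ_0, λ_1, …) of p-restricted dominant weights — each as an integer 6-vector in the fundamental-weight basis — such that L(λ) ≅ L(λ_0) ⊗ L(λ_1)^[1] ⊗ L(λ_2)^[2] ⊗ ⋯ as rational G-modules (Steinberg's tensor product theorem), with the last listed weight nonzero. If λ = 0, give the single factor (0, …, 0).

Converting to the ω-basis (c_i = row i of M dotted with v = (1061, -405, 1095, 390, 496, -25)):
  c_1 = 2·1061 + (3)·(-405) + (-2)·(1095) + 6·390 + (-2)·(496) + (0)·(-25) = 65
  c_2 = 2·1061 + (3)·(-405) + (-2)·(1095) + 6·390 + (-2)·(496) + (-1)·(-25) = 90
  c_3 = 0·1061 + (-4)·(-405) + 4·1095 + (-9)·(390) + (-5)·(496) + (0)·(-25) = 10
  c_4 = (-4)·(1061) + (-7)·(-405) + 5·1095 + (-14)·(390) + 3·496 + (1)·(-25) = 69
  c_5 = 9·1061 + (13)·(-405) + (-9)·(1095) + 26·390 + (-9)·(496) + (0)·(-25) = 105
  c_6 = 2·1061 + (5)·(-405) + (-4)·(1095) + 10·390 + 1·496 + (0)·(-25) = 113
Expand coordinatewise in base 11:
  c_1 = 65 = 10·11^0 + 5·11^1
  c_2 = 90 = 2·11^0 + 8·11^1
  c_3 = 10 = 10·11^0
  c_4 = 69 = 3·11^0 + 6·11^1
  c_5 = 105 = 6·11^0 + 9·11^1
  c_6 = 113 = 3·11^0 + 10·11^1
p-restricted factor λ_0 = (10, 2, 10, 3, 6, 3)
p-restricted factor λ_1 = (5, 8, 0, 6, 9, 10)

((10, 2, 10, 3, 6, 3), (5, 8, 0, 6, 9, 10))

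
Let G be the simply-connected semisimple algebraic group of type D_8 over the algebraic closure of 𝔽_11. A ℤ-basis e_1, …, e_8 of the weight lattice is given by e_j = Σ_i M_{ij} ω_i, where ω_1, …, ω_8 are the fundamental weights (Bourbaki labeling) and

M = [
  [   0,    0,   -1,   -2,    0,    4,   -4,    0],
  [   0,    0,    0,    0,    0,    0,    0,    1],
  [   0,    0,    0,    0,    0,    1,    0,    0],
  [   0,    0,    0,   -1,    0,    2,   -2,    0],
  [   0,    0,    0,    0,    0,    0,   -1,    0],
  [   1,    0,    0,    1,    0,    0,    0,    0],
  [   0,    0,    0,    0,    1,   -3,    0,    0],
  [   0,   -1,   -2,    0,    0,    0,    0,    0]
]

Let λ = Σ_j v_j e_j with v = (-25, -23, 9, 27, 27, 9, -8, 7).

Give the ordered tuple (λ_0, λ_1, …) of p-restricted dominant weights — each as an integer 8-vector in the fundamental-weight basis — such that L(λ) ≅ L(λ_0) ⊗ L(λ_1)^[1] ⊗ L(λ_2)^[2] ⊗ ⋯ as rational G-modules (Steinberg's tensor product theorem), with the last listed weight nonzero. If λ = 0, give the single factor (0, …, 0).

((5, 7, 9, 7, 8, 2, 0, 5),)

ω-coordinates c = M·v, v = (-25, -23, 9, 27, 27, 9, -8, 7):
  c_1 = (0)·(-25) + (0)·(-23) + (-1)·(9) + (-2)·(27) + 0·27 + 4·9 + (-4)·(-8) + 0·7 = 5
  c_2 = (0)·(-25) + (0)·(-23) + 0·9 + 0·27 + 0·27 + 0·9 + (0)·(-8) + 1·7 = 7
  c_3 = (0)·(-25) + (0)·(-23) + 0·9 + 0·27 + 0·27 + 1·9 + (0)·(-8) + 0·7 = 9
  c_4 = (0)·(-25) + (0)·(-23) + 0·9 + (-1)·(27) + 0·27 + 2·9 + (-2)·(-8) + 0·7 = 7
  c_5 = (0)·(-25) + (0)·(-23) + 0·9 + 0·27 + 0·27 + 0·9 + (-1)·(-8) + 0·7 = 8
  c_6 = (1)·(-25) + (0)·(-23) + 0·9 + 1·27 + 0·27 + 0·9 + (0)·(-8) + 0·7 = 2
  c_7 = (0)·(-25) + (0)·(-23) + 0·9 + 0·27 + 1·27 + (-3)·(9) + (0)·(-8) + 0·7 = 0
  c_8 = (0)·(-25) + (-1)·(-23) + (-2)·(9) + 0·27 + 0·27 + 0·9 + (0)·(-8) + 0·7 = 5
Expand coordinatewise in base 11:
  c_1 = 5 = 5·11^0
  c_2 = 7 = 7·11^0
  c_3 = 9 = 9·11^0
  c_4 = 7 = 7·11^0
  c_5 = 8 = 8·11^0
  c_6 = 2 = 2·11^0
  c_7 = 0
  c_8 = 5 = 5·11^0
Factor λ_0 = (5, 7, 9, 7, 8, 2, 0, 5)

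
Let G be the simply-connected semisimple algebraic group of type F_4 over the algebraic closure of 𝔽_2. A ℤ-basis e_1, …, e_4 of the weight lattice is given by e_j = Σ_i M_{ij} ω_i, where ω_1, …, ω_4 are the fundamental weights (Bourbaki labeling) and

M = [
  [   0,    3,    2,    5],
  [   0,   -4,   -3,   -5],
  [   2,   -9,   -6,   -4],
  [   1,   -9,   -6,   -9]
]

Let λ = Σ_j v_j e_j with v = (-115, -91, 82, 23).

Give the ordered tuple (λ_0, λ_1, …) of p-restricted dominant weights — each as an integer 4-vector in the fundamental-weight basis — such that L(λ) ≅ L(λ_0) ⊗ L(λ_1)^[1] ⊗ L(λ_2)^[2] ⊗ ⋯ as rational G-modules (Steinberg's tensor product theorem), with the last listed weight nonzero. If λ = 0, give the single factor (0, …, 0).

ω-coordinates c = M·v, v = (-115, -91, 82, 23):
  c_1 = (0)·(-115) + (3)·(-91) + 2·82 + 5·23 = 6
  c_2 = (0)·(-115) + (-4)·(-91) + (-3)·(82) + (-5)·(23) = 3
  c_3 = (2)·(-115) + (-9)·(-91) + (-6)·(82) + (-4)·(23) = 5
  c_4 = (1)·(-115) + (-9)·(-91) + (-6)·(82) + (-9)·(23) = 5
Base-2 expansion of each c_i:
  c_1 = 6 = 0·2^0 + 1·2^1 + 1·2^2
  c_2 = 3 = 1·2^0 + 1·2^1
  c_3 = 5 = 1·2^0 + 0·2^1 + 1·2^2
  c_4 = 5 = 1·2^0 + 0·2^1 + 1·2^2
Factor λ_0 = (0, 1, 1, 1)
Factor λ_1 = (1, 1, 0, 0)
Factor λ_2 = (1, 0, 1, 1)

((0, 1, 1, 1), (1, 1, 0, 0), (1, 0, 1, 1))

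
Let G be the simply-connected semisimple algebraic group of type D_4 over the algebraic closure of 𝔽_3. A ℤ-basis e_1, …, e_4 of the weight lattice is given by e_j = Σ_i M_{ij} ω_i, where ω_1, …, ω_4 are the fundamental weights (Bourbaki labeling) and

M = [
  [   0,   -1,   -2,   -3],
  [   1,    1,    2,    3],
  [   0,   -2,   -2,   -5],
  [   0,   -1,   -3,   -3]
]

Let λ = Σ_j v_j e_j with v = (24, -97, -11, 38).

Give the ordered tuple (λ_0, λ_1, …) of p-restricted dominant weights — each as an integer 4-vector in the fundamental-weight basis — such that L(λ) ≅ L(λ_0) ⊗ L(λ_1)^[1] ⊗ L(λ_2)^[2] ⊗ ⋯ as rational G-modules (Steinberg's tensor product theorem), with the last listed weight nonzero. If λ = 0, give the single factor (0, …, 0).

((2, 1, 2, 1), (1, 0, 2, 2), (0, 2, 2, 1))

ω-coordinates c = M·v, v = (24, -97, -11, 38):
  c_1 = 0·24 + (-1)·(-97) + (-2)·(-11) + (-3)·(38) = 5
  c_2 = 1·24 + (1)·(-97) + (2)·(-11) + 3·38 = 19
  c_3 = 0·24 + (-2)·(-97) + (-2)·(-11) + (-5)·(38) = 26
  c_4 = 0·24 + (-1)·(-97) + (-3)·(-11) + (-3)·(38) = 16
Expand coordinatewise in base 3:
  c_1 = 5 = 2·3^0 + 1·3^1
  c_2 = 19 = 1·3^0 + 0·3^1 + 2·3^2
  c_3 = 26 = 2·3^0 + 2·3^1 + 2·3^2
  c_4 = 16 = 1·3^0 + 2·3^1 + 1·3^2
p-restricted factor λ_0 = (2, 1, 2, 1)
p-restricted factor λ_1 = (1, 0, 2, 2)
p-restricted factor λ_2 = (0, 2, 2, 1)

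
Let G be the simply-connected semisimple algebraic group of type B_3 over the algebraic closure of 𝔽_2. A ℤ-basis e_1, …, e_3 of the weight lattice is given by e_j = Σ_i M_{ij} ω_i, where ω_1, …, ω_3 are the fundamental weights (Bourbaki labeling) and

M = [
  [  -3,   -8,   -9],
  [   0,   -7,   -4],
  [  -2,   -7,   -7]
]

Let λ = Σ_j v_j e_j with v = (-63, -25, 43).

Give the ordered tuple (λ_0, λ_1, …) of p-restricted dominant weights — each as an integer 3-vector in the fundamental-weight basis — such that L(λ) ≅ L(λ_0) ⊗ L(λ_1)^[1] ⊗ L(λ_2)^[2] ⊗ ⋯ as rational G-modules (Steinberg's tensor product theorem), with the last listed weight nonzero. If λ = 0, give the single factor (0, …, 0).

Compute c_i = Σ_j M_{ij} v_j with v = (-63, -25, 43):
  c_1 = -3*-63 + -8*-25 + -9*43 = 2
  c_2 = 0*-63 + -7*-25 + -4*43 = 3
  c_3 = -2*-63 + -7*-25 + -7*43 = 0
Base-2 expansion of each c_i:
  c_1 = 2 = 0·2^0 + 1·2^1
  c_2 = 3 = 1·2^0 + 1·2^1
  c_3 = 0
Factor λ_0 = (0, 1, 0)
Factor λ_1 = (1, 1, 0)

((0, 1, 0), (1, 1, 0))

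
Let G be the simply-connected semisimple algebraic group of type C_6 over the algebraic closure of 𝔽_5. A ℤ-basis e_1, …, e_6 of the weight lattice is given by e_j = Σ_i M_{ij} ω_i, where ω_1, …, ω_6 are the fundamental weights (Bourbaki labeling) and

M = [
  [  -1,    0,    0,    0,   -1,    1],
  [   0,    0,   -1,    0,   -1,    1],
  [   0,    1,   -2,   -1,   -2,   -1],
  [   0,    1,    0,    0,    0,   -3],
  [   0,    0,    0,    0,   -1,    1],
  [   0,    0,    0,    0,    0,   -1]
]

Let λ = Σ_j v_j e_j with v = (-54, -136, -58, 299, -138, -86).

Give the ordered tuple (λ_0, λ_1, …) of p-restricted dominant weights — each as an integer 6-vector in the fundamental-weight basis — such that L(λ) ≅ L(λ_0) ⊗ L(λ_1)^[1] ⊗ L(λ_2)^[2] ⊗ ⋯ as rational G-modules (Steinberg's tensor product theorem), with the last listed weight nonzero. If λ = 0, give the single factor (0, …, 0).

((1, 0, 3, 2, 2, 1), (1, 2, 3, 4, 0, 2), (4, 4, 1, 4, 2, 3))

Change of basis e → ω: c = M·v where v = (-54, -136, -58, 299, -138, -86):
  c_1 = (-1)·(-54) + (0)·(-136) + (0)·(-58) + 0·299 + (-1)·(-138) + (1)·(-86) = 106
  c_2 = (0)·(-54) + (0)·(-136) + (-1)·(-58) + 0·299 + (-1)·(-138) + (1)·(-86) = 110
  c_3 = (0)·(-54) + (1)·(-136) + (-2)·(-58) + (-1)·(299) + (-2)·(-138) + (-1)·(-86) = 43
  c_4 = (0)·(-54) + (1)·(-136) + (0)·(-58) + 0·299 + (0)·(-138) + (-3)·(-86) = 122
  c_5 = (0)·(-54) + (0)·(-136) + (0)·(-58) + 0·299 + (-1)·(-138) + (1)·(-86) = 52
  c_6 = (0)·(-54) + (0)·(-136) + (0)·(-58) + 0·299 + (0)·(-138) + (-1)·(-86) = 86
Writing each c_i in base p = 5:
  c_1 = 106 = 1·5^0 + 1·5^1 + 4·5^2
  c_2 = 110 = 0·5^0 + 2·5^1 + 4·5^2
  c_3 = 43 = 3·5^0 + 3·5^1 + 1·5^2
  c_4 = 122 = 2·5^0 + 4·5^1 + 4·5^2
  c_5 = 52 = 2·5^0 + 0·5^1 + 2·5^2
  c_6 = 86 = 1·5^0 + 2·5^1 + 3·5^2
p-restricted factor λ_0 = (1, 0, 3, 2, 2, 1)
p-restricted factor λ_1 = (1, 2, 3, 4, 0, 2)
p-restricted factor λ_2 = (4, 4, 1, 4, 2, 3)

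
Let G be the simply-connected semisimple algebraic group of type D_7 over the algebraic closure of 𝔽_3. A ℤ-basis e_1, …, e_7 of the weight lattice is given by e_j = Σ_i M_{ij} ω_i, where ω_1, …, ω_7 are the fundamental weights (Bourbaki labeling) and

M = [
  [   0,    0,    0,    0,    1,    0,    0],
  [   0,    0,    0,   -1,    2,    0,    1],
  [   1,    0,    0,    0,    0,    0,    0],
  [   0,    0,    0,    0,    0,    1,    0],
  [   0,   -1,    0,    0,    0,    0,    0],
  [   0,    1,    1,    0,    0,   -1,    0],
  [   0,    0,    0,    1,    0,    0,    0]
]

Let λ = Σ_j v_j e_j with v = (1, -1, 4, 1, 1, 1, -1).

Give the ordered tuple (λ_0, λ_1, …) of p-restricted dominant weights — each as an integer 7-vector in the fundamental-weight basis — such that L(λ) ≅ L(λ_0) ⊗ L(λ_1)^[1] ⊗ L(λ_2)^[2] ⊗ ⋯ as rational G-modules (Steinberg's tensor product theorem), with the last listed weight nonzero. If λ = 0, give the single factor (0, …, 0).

Compute c_i = Σ_j M_{ij} v_j with v = (1, -1, 4, 1, 1, 1, -1):
  c_1 = 0*1 + 0*-1 + 0*4 + 0*1 + 1*1 + 0*1 + 0*-1 = 1
  c_2 = 0*1 + 0*-1 + 0*4 + -1*1 + 2*1 + 0*1 + 1*-1 = 0
  c_3 = 1*1 + 0*-1 + 0*4 + 0*1 + 0*1 + 0*1 + 0*-1 = 1
  c_4 = 0*1 + 0*-1 + 0*4 + 0*1 + 0*1 + 1*1 + 0*-1 = 1
  c_5 = 0*1 + -1*-1 + 0*4 + 0*1 + 0*1 + 0*1 + 0*-1 = 1
  c_6 = 0*1 + 1*-1 + 1*4 + 0*1 + 0*1 + -1*1 + 0*-1 = 2
  c_7 = 0*1 + 0*-1 + 0*4 + 1*1 + 0*1 + 0*1 + 0*-1 = 1
Base-3 expansion of each c_i:
  c_1 = 1 = 1·3^0
  c_2 = 0
  c_3 = 1 = 1·3^0
  c_4 = 1 = 1·3^0
  c_5 = 1 = 1·3^0
  c_6 = 2 = 2·3^0
  c_7 = 1 = 1·3^0
p-restricted factor λ_0 = (1, 0, 1, 1, 1, 2, 1)

((1, 0, 1, 1, 1, 2, 1),)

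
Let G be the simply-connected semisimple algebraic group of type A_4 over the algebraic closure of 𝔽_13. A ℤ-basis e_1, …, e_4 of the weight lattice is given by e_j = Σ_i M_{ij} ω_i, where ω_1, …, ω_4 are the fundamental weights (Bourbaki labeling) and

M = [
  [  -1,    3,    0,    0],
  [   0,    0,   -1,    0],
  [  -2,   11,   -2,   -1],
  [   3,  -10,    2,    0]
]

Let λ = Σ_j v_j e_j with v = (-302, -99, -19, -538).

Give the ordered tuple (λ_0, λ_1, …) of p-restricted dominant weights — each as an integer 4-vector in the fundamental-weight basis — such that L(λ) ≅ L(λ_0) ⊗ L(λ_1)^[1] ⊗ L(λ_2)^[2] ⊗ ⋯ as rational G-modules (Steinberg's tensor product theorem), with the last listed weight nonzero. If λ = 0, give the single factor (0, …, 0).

((5, 6, 0, 7), (0, 1, 7, 3))

Converting to the ω-basis (c_i = row i of M dotted with v = (-302, -99, -19, -538)):
  c_1 = -1*-302 + 3*-99 + 0*-19 + 0*-538 = 5
  c_2 = 0*-302 + 0*-99 + -1*-19 + 0*-538 = 19
  c_3 = -2*-302 + 11*-99 + -2*-19 + -1*-538 = 91
  c_4 = 3*-302 + -10*-99 + 2*-19 + 0*-538 = 46
Base-13 expansion of each c_i:
  c_1 = 5 = 5·13^0
  c_2 = 19 = 6·13^0 + 1·13^1
  c_3 = 91 = 0·13^0 + 7·13^1
  c_4 = 46 = 7·13^0 + 3·13^1
Factor λ_0 = (5, 6, 0, 7)
Factor λ_1 = (0, 1, 7, 3)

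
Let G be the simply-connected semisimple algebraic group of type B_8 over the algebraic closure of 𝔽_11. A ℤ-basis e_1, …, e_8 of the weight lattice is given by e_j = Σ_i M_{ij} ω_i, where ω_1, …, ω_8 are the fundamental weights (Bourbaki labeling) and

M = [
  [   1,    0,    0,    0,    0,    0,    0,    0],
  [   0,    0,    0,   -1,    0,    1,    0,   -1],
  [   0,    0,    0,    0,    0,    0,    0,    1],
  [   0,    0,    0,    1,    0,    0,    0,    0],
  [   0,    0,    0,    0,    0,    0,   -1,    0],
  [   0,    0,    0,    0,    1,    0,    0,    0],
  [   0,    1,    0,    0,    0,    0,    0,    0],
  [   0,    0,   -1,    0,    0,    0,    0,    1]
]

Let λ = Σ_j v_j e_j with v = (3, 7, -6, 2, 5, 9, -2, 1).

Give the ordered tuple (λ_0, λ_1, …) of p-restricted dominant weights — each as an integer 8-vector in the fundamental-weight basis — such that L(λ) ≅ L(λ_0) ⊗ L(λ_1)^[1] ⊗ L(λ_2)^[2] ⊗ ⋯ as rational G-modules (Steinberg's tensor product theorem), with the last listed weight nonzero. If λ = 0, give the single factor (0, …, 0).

Change of basis e → ω: c = M·v where v = (3, 7, -6, 2, 5, 9, -2, 1):
  c_1 = 1·3 + 0·7 + (0)·(-6) + 0·2 + 0·5 + 0·9 + (0)·(-2) + 0·1 = 3
  c_2 = 0·3 + 0·7 + (0)·(-6) + (-1)·(2) + 0·5 + 1·9 + (0)·(-2) + (-1)·(1) = 6
  c_3 = 0·3 + 0·7 + (0)·(-6) + 0·2 + 0·5 + 0·9 + (0)·(-2) + 1·1 = 1
  c_4 = 0·3 + 0·7 + (0)·(-6) + 1·2 + 0·5 + 0·9 + (0)·(-2) + 0·1 = 2
  c_5 = 0·3 + 0·7 + (0)·(-6) + 0·2 + 0·5 + 0·9 + (-1)·(-2) + 0·1 = 2
  c_6 = 0·3 + 0·7 + (0)·(-6) + 0·2 + 1·5 + 0·9 + (0)·(-2) + 0·1 = 5
  c_7 = 0·3 + 1·7 + (0)·(-6) + 0·2 + 0·5 + 0·9 + (0)·(-2) + 0·1 = 7
  c_8 = 0·3 + 0·7 + (-1)·(-6) + 0·2 + 0·5 + 0·9 + (0)·(-2) + 1·1 = 7
Expand coordinatewise in base 11:
  c_1 = 3 = 3·11^0
  c_2 = 6 = 6·11^0
  c_3 = 1 = 1·11^0
  c_4 = 2 = 2·11^0
  c_5 = 2 = 2·11^0
  c_6 = 5 = 5·11^0
  c_7 = 7 = 7·11^0
  c_8 = 7 = 7·11^0
λ_0 = (3, 6, 1, 2, 2, 5, 7, 7)

((3, 6, 1, 2, 2, 5, 7, 7),)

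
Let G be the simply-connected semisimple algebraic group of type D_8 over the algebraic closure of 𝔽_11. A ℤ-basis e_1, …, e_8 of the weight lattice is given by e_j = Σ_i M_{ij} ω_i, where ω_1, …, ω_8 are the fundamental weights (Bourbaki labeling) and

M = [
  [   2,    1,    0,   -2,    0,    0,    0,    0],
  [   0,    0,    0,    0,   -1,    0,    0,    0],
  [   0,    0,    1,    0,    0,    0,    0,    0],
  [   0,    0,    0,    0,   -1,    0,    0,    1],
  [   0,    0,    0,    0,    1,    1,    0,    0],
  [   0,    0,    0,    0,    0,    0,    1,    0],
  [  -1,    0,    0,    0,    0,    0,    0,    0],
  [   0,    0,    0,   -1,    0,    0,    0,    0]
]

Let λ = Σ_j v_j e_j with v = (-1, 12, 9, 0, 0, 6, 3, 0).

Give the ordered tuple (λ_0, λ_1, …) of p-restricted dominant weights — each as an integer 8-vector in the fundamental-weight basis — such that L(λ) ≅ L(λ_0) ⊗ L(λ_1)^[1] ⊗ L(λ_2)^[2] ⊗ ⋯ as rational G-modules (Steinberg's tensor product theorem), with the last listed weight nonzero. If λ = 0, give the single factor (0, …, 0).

((10, 0, 9, 0, 6, 3, 1, 0),)

ω-coordinates c = M·v, v = (-1, 12, 9, 0, 0, 6, 3, 0):
  c_1 = (2)·(-1) + 1·12 + 0·9 + (-2)·(0) + 0·0 + 0·6 + 0·3 + 0·0 = 10
  c_2 = (0)·(-1) + 0·12 + 0·9 + 0·0 + (-1)·(0) + 0·6 + 0·3 + 0·0 = 0
  c_3 = (0)·(-1) + 0·12 + 1·9 + 0·0 + 0·0 + 0·6 + 0·3 + 0·0 = 9
  c_4 = (0)·(-1) + 0·12 + 0·9 + 0·0 + (-1)·(0) + 0·6 + 0·3 + 1·0 = 0
  c_5 = (0)·(-1) + 0·12 + 0·9 + 0·0 + 1·0 + 1·6 + 0·3 + 0·0 = 6
  c_6 = (0)·(-1) + 0·12 + 0·9 + 0·0 + 0·0 + 0·6 + 1·3 + 0·0 = 3
  c_7 = (-1)·(-1) + 0·12 + 0·9 + 0·0 + 0·0 + 0·6 + 0·3 + 0·0 = 1
  c_8 = (0)·(-1) + 0·12 + 0·9 + (-1)·(0) + 0·0 + 0·6 + 0·3 + 0·0 = 0
p = 11; digits c_i = Σ_j d_{ij}·11^j, 0 ≤ d_{ij} < 11:
  c_1 = 10 = 10·11^0
  c_2 = 0
  c_3 = 9 = 9·11^0
  c_4 = 0
  c_5 = 6 = 6·11^0
  c_6 = 3 = 3·11^0
  c_7 = 1 = 1·11^0
  c_8 = 0
p-restricted factor λ_0 = (10, 0, 9, 0, 6, 3, 1, 0)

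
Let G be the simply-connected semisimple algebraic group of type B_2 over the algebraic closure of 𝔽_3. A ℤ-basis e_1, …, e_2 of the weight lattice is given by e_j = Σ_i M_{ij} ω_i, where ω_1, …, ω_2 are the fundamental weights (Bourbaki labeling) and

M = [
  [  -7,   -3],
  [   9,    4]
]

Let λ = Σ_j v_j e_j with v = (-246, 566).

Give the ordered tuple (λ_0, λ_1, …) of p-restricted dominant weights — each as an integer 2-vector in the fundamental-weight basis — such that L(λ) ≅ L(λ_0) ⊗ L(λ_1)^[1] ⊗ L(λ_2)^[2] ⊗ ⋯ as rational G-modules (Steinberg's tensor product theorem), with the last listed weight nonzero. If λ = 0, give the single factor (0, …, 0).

Converting to the ω-basis (c_i = row i of M dotted with v = (-246, 566)):
  c_1 = (-7)·(-246) + (-3)·(566) = 24
  c_2 = (9)·(-246) + (4)·(566) = 50
Base-3 expansion of each c_i:
  c_1 = 24 = 0·3^0 + 2·3^1 + 2·3^2
  c_2 = 50 = 2·3^0 + 1·3^1 + 2·3^2 + 1·3^3
p-restricted factor λ_0 = (0, 2)
p-restricted factor λ_1 = (2, 1)
p-restricted factor λ_2 = (2, 2)
p-restricted factor λ_3 = (0, 1)

((0, 2), (2, 1), (2, 2), (0, 1))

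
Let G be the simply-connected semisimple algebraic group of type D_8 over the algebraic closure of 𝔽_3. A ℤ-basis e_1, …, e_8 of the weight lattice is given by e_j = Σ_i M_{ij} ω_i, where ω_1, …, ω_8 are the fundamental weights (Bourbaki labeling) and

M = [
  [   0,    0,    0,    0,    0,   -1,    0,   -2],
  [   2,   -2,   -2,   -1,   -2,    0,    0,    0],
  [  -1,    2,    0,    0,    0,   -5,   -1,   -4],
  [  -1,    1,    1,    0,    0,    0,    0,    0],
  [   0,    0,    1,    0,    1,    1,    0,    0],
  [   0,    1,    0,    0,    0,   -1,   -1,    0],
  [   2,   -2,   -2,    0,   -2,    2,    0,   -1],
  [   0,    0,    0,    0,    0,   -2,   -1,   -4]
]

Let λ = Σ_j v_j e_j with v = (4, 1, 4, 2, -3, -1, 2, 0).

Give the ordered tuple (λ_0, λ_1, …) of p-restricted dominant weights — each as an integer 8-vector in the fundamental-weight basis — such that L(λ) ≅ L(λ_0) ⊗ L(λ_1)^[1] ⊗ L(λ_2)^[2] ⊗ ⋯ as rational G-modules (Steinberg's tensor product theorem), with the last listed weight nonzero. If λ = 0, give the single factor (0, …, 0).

Change of basis e → ω: c = M·v where v = (4, 1, 4, 2, -3, -1, 2, 0):
  c_1 = (0)·(4) + (0)·(1) + (0)·(4) + (0)·(2) + (0)·(-3) + (-1)·(-1) + (0)·(2) + (-2)·(0) = 1
  c_2 = (2)·(4) + (-2)·(1) + (-2)·(4) + (-1)·(2) + (-2)·(-3) + (0)·(-1) + (0)·(2) + (0)·(0) = 2
  c_3 = (-1)·(4) + (2)·(1) + (0)·(4) + (0)·(2) + (0)·(-3) + (-5)·(-1) + (-1)·(2) + (-4)·(0) = 1
  c_4 = (-1)·(4) + (1)·(1) + (1)·(4) + (0)·(2) + (0)·(-3) + (0)·(-1) + (0)·(2) + (0)·(0) = 1
  c_5 = (0)·(4) + (0)·(1) + (1)·(4) + (0)·(2) + (1)·(-3) + (1)·(-1) + (0)·(2) + (0)·(0) = 0
  c_6 = (0)·(4) + (1)·(1) + (0)·(4) + (0)·(2) + (0)·(-3) + (-1)·(-1) + (-1)·(2) + (0)·(0) = 0
  c_7 = (2)·(4) + (-2)·(1) + (-2)·(4) + (0)·(2) + (-2)·(-3) + (2)·(-1) + (0)·(2) + (-1)·(0) = 2
  c_8 = (0)·(4) + (0)·(1) + (0)·(4) + (0)·(2) + (0)·(-3) + (-2)·(-1) + (-1)·(2) + (-4)·(0) = 0
Expand coordinatewise in base 3:
  c_1 = 1 = 1·3^0
  c_2 = 2 = 2·3^0
  c_3 = 1 = 1·3^0
  c_4 = 1 = 1·3^0
  c_5 = 0
  c_6 = 0
  c_7 = 2 = 2·3^0
  c_8 = 0
λ_0 = (1, 2, 1, 1, 0, 0, 2, 0)

((1, 2, 1, 1, 0, 0, 2, 0),)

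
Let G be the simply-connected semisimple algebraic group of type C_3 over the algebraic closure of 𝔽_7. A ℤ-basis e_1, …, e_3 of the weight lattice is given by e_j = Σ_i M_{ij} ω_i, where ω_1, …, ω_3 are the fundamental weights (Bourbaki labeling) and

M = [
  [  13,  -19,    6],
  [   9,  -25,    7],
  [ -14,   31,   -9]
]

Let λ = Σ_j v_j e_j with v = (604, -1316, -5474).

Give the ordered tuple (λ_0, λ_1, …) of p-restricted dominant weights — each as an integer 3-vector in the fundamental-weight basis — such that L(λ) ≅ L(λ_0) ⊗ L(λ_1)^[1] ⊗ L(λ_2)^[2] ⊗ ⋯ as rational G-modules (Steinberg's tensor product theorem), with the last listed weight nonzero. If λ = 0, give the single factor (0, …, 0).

((5, 4, 0), (1, 2, 2))

Converting to the ω-basis (c_i = row i of M dotted with v = (604, -1316, -5474)):
  c_1 = (13)·(604) + (-19)·(-1316) + (6)·(-5474) = 12
  c_2 = (9)·(604) + (-25)·(-1316) + (7)·(-5474) = 18
  c_3 = (-14)·(604) + (31)·(-1316) + (-9)·(-5474) = 14
Base-7 expansion of each c_i:
  c_1 = 12 = 5·7^0 + 1·7^1
  c_2 = 18 = 4·7^0 + 2·7^1
  c_3 = 14 = 0·7^0 + 2·7^1
Factor λ_0 = (5, 4, 0)
Factor λ_1 = (1, 2, 2)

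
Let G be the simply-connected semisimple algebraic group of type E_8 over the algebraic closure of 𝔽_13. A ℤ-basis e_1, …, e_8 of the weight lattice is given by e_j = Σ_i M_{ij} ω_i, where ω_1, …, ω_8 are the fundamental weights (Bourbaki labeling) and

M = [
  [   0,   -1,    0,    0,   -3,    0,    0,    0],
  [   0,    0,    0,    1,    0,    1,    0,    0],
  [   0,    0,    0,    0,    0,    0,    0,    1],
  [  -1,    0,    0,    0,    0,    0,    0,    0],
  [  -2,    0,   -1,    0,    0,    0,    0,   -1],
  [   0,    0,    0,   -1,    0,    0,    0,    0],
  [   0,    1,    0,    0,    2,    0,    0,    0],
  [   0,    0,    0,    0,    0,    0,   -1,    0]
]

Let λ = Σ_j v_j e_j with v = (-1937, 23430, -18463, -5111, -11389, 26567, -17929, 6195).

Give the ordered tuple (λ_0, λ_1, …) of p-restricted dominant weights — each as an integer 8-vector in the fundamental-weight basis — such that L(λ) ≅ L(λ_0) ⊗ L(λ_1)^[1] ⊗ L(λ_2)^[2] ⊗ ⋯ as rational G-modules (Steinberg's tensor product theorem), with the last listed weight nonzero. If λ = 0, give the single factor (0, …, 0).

((12, 6, 7, 0, 9, 2, 2, 2), (6, 12, 8, 6, 6, 3, 11, 1), (11, 9, 10, 11, 4, 4, 3, 2), (4, 9, 2, 0, 7, 2, 0, 8))

Change of basis e → ω: c = M·v where v = (-1937, 23430, -18463, -5111, -11389, 26567, -17929, 6195):
  c_1 = (0)·(-1937) + (-1)·(23430) + (0)·(-18463) + (0)·(-5111) + (-3)·(-11389) + 0·26567 + (0)·(-17929) + 0·6195 = 10737
  c_2 = (0)·(-1937) + 0·23430 + (0)·(-18463) + (1)·(-5111) + (0)·(-11389) + 1·26567 + (0)·(-17929) + 0·6195 = 21456
  c_3 = (0)·(-1937) + 0·23430 + (0)·(-18463) + (0)·(-5111) + (0)·(-11389) + 0·26567 + (0)·(-17929) + 1·6195 = 6195
  c_4 = (-1)·(-1937) + 0·23430 + (0)·(-18463) + (0)·(-5111) + (0)·(-11389) + 0·26567 + (0)·(-17929) + 0·6195 = 1937
  c_5 = (-2)·(-1937) + 0·23430 + (-1)·(-18463) + (0)·(-5111) + (0)·(-11389) + 0·26567 + (0)·(-17929) + (-1)·(6195) = 16142
  c_6 = (0)·(-1937) + 0·23430 + (0)·(-18463) + (-1)·(-5111) + (0)·(-11389) + 0·26567 + (0)·(-17929) + 0·6195 = 5111
  c_7 = (0)·(-1937) + 1·23430 + (0)·(-18463) + (0)·(-5111) + (2)·(-11389) + 0·26567 + (0)·(-17929) + 0·6195 = 652
  c_8 = (0)·(-1937) + 0·23430 + (0)·(-18463) + (0)·(-5111) + (0)·(-11389) + 0·26567 + (-1)·(-17929) + 0·6195 = 17929
Writing each c_i in base p = 13:
  c_1 = 10737 = 12·13^0 + 6·13^1 + 11·13^2 + 4·13^3
  c_2 = 21456 = 6·13^0 + 12·13^1 + 9·13^2 + 9·13^3
  c_3 = 6195 = 7·13^0 + 8·13^1 + 10·13^2 + 2·13^3
  c_4 = 1937 = 0·13^0 + 6·13^1 + 11·13^2
  c_5 = 16142 = 9·13^0 + 6·13^1 + 4·13^2 + 7·13^3
  c_6 = 5111 = 2·13^0 + 3·13^1 + 4·13^2 + 2·13^3
  c_7 = 652 = 2·13^0 + 11·13^1 + 3·13^2
  c_8 = 17929 = 2·13^0 + 1·13^1 + 2·13^2 + 8·13^3
Factor λ_0 = (12, 6, 7, 0, 9, 2, 2, 2)
Factor λ_1 = (6, 12, 8, 6, 6, 3, 11, 1)
Factor λ_2 = (11, 9, 10, 11, 4, 4, 3, 2)
Factor λ_3 = (4, 9, 2, 0, 7, 2, 0, 8)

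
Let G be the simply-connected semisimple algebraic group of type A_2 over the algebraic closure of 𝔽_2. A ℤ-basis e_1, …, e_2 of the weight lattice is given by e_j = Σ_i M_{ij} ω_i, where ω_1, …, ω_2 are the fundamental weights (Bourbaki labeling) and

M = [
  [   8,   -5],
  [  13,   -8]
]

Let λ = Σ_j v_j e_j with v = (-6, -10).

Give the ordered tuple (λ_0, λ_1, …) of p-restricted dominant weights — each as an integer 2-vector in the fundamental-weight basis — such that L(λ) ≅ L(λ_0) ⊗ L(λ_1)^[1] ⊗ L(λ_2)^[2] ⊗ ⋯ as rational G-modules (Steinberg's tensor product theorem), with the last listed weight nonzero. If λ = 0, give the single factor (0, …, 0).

((0, 0), (1, 1))

Converting to the ω-basis (c_i = row i of M dotted with v = (-6, -10)):
  c_1 = 8*-6 + -5*-10 = 2
  c_2 = 13*-6 + -8*-10 = 2
Base-2 expansion of each c_i:
  c_1 = 2 = 0·2^0 + 1·2^1
  c_2 = 2 = 0·2^0 + 1·2^1
p-restricted factor λ_0 = (0, 0)
p-restricted factor λ_1 = (1, 1)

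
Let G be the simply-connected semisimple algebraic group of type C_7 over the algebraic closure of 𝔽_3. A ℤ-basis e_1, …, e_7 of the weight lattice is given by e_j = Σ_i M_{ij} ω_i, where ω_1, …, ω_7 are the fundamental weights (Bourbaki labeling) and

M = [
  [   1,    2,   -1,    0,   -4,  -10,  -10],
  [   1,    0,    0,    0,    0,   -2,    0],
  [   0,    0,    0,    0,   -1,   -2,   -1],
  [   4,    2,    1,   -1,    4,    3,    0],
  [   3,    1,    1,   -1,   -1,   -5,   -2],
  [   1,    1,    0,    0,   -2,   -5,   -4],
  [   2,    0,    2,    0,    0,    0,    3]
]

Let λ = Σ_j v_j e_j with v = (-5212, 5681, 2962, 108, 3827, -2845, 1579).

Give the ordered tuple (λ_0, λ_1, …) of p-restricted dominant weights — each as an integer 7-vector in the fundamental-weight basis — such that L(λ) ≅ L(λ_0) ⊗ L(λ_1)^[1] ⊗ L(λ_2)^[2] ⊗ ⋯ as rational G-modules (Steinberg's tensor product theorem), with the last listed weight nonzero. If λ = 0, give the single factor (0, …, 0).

In the fundamental-weight basis, λ has coordinates c = M·v (v = (-5212, 5681, 2962, 108, 3827, -2845, 1579)):
  c_1 = 1*-5212 + 2*5681 + -1*2962 + 0*108 + -4*3827 + -10*-2845 + -10*1579 = 540
  c_2 = 1*-5212 + 0*5681 + 0*2962 + 0*108 + 0*3827 + -2*-2845 + 0*1579 = 478
  c_3 = 0*-5212 + 0*5681 + 0*2962 + 0*108 + -1*3827 + -2*-2845 + -1*1579 = 284
  c_4 = 4*-5212 + 2*5681 + 1*2962 + -1*108 + 4*3827 + 3*-2845 + 0*1579 = 141
  c_5 = 3*-5212 + 1*5681 + 1*2962 + -1*108 + -1*3827 + -5*-2845 + -2*1579 = 139
  c_6 = 1*-5212 + 1*5681 + 0*2962 + 0*108 + -2*3827 + -5*-2845 + -4*1579 = 724
  c_7 = 2*-5212 + 0*5681 + 2*2962 + 0*108 + 0*3827 + 0*-2845 + 3*1579 = 237
p = 3; digits c_i = Σ_j d_{ij}·3^j, 0 ≤ d_{ij} < 3:
  c_1 = 540 = 0·3^0 + 0·3^1 + 0·3^2 + 2·3^3 + 0·3^4 + 2·3^5
  c_2 = 478 = 1·3^0 + 0·3^1 + 2·3^2 + 2·3^3 + 2·3^4 + 1·3^5
  c_3 = 284 = 2·3^0 + 1·3^1 + 1·3^2 + 1·3^3 + 0·3^4 + 1·3^5
  c_4 = 141 = 0·3^0 + 2·3^1 + 0·3^2 + 2·3^3 + 1·3^4
  c_5 = 139 = 1·3^0 + 1·3^1 + 0·3^2 + 2·3^3 + 1·3^4
  c_6 = 724 = 1·3^0 + 1·3^1 + 2·3^2 + 2·3^3 + 2·3^4 + 2·3^5
  c_7 = 237 = 0·3^0 + 1·3^1 + 2·3^2 + 2·3^3 + 2·3^4
λ_0 = (0, 1, 2, 0, 1, 1, 0)
λ_1 = (0, 0, 1, 2, 1, 1, 1)
λ_2 = (0, 2, 1, 0, 0, 2, 2)
λ_3 = (2, 2, 1, 2, 2, 2, 2)
λ_4 = (0, 2, 0, 1, 1, 2, 2)
λ_5 = (2, 1, 1, 0, 0, 2, 0)

((0, 1, 2, 0, 1, 1, 0), (0, 0, 1, 2, 1, 1, 1), (0, 2, 1, 0, 0, 2, 2), (2, 2, 1, 2, 2, 2, 2), (0, 2, 0, 1, 1, 2, 2), (2, 1, 1, 0, 0, 2, 0))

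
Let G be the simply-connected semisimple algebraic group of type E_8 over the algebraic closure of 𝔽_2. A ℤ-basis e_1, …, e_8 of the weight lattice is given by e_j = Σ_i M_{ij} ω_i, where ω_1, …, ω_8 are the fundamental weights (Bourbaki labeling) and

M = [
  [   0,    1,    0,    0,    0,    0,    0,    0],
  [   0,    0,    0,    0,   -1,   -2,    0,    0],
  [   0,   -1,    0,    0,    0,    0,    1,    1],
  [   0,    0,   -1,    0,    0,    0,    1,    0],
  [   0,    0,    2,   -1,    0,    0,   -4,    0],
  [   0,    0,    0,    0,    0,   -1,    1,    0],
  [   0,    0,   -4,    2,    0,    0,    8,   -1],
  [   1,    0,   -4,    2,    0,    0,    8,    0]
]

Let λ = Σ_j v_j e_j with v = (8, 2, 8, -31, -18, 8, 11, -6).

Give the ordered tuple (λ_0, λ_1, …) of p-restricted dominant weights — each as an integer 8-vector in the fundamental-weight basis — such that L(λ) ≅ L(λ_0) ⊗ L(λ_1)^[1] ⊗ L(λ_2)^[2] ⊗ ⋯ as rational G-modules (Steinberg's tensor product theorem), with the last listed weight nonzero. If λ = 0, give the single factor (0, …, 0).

Compute c_i = Σ_j M_{ij} v_j with v = (8, 2, 8, -31, -18, 8, 11, -6):
  c_1 = 0*8 + 1*2 + 0*8 + 0*-31 + 0*-18 + 0*8 + 0*11 + 0*-6 = 2
  c_2 = 0*8 + 0*2 + 0*8 + 0*-31 + -1*-18 + -2*8 + 0*11 + 0*-6 = 2
  c_3 = 0*8 + -1*2 + 0*8 + 0*-31 + 0*-18 + 0*8 + 1*11 + 1*-6 = 3
  c_4 = 0*8 + 0*2 + -1*8 + 0*-31 + 0*-18 + 0*8 + 1*11 + 0*-6 = 3
  c_5 = 0*8 + 0*2 + 2*8 + -1*-31 + 0*-18 + 0*8 + -4*11 + 0*-6 = 3
  c_6 = 0*8 + 0*2 + 0*8 + 0*-31 + 0*-18 + -1*8 + 1*11 + 0*-6 = 3
  c_7 = 0*8 + 0*2 + -4*8 + 2*-31 + 0*-18 + 0*8 + 8*11 + -1*-6 = 0
  c_8 = 1*8 + 0*2 + -4*8 + 2*-31 + 0*-18 + 0*8 + 8*11 + 0*-6 = 2
Writing each c_i in base p = 2:
  c_1 = 2 = 0·2^0 + 1·2^1
  c_2 = 2 = 0·2^0 + 1·2^1
  c_3 = 3 = 1·2^0 + 1·2^1
  c_4 = 3 = 1·2^0 + 1·2^1
  c_5 = 3 = 1·2^0 + 1·2^1
  c_6 = 3 = 1·2^0 + 1·2^1
  c_7 = 0
  c_8 = 2 = 0·2^0 + 1·2^1
Factor λ_0 = (0, 0, 1, 1, 1, 1, 0, 0)
Factor λ_1 = (1, 1, 1, 1, 1, 1, 0, 1)

((0, 0, 1, 1, 1, 1, 0, 0), (1, 1, 1, 1, 1, 1, 0, 1))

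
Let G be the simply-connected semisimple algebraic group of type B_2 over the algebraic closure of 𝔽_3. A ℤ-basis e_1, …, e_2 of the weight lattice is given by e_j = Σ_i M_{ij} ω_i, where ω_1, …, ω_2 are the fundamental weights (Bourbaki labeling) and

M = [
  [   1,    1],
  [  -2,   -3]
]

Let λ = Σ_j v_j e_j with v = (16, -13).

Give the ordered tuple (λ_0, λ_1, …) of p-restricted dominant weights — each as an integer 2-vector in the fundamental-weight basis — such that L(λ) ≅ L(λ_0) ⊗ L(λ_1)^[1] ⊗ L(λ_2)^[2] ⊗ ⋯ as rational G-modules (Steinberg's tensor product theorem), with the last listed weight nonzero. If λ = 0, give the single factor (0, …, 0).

((0, 1), (1, 2))

Converting to the ω-basis (c_i = row i of M dotted with v = (16, -13)):
  c_1 = 1*16 + 1*-13 = 3
  c_2 = -2*16 + -3*-13 = 7
Expand coordinatewise in base 3:
  c_1 = 3 = 0·3^0 + 1·3^1
  c_2 = 7 = 1·3^0 + 2·3^1
p-restricted factor λ_0 = (0, 1)
p-restricted factor λ_1 = (1, 2)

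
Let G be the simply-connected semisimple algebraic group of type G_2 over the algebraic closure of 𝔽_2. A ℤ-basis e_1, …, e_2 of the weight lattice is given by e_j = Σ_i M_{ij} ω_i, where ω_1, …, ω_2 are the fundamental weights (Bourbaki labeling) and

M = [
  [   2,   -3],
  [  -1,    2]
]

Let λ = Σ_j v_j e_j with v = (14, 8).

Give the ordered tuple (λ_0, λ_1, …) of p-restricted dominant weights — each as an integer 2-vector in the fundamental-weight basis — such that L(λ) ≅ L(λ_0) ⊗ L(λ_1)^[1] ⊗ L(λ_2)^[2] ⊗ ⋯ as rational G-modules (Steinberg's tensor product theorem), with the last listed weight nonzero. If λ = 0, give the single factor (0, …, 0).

Compute c_i = Σ_j M_{ij} v_j with v = (14, 8):
  c_1 = (2)·(14) + (-3)·(8) = 4
  c_2 = (-1)·(14) + (2)·(8) = 2
Base-2 expansion of each c_i:
  c_1 = 4 = 0·2^0 + 0·2^1 + 1·2^2
  c_2 = 2 = 0·2^0 + 1·2^1
λ_0 = (0, 0)
λ_1 = (0, 1)
λ_2 = (1, 0)

((0, 0), (0, 1), (1, 0))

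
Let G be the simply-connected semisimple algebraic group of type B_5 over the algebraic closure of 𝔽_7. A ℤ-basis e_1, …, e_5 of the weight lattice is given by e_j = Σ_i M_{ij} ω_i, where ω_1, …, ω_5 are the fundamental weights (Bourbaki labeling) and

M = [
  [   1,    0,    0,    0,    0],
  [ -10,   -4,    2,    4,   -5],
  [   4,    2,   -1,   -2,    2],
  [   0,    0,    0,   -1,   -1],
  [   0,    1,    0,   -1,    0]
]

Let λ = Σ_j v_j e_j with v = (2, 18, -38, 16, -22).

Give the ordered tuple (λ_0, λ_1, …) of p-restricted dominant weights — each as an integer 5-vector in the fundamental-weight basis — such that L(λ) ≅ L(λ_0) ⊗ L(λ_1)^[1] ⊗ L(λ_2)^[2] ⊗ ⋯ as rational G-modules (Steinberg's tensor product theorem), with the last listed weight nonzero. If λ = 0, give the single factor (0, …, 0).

((2, 6, 6, 6, 2),)

Converting to the ω-basis (c_i = row i of M dotted with v = (2, 18, -38, 16, -22)):
  c_1 = 1·2 + 0·18 + (0)·(-38) + 0·16 + (0)·(-22) = 2
  c_2 = (-10)·(2) + (-4)·(18) + (2)·(-38) + 4·16 + (-5)·(-22) = 6
  c_3 = 4·2 + 2·18 + (-1)·(-38) + (-2)·(16) + (2)·(-22) = 6
  c_4 = 0·2 + 0·18 + (0)·(-38) + (-1)·(16) + (-1)·(-22) = 6
  c_5 = 0·2 + 1·18 + (0)·(-38) + (-1)·(16) + (0)·(-22) = 2
Writing each c_i in base p = 7:
  c_1 = 2 = 2·7^0
  c_2 = 6 = 6·7^0
  c_3 = 6 = 6·7^0
  c_4 = 6 = 6·7^0
  c_5 = 2 = 2·7^0
Factor λ_0 = (2, 6, 6, 6, 2)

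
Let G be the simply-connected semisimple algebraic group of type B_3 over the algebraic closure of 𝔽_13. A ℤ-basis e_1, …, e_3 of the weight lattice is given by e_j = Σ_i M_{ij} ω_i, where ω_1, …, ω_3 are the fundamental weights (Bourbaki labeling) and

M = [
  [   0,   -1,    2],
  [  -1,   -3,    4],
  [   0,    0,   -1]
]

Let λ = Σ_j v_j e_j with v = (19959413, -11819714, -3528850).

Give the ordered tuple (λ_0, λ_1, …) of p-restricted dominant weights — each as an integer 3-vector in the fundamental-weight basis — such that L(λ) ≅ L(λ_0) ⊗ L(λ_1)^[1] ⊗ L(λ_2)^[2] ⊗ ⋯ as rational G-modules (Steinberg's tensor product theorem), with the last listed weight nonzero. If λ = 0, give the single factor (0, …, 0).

((10, 11, 0), (7, 3, 10), (6, 1, 2), (9, 6, 7), (10, 9, 6), (12, 3, 9))

ω-coordinates c = M·v, v = (19959413, -11819714, -3528850):
  c_1 = 0*19959413 + -1*-11819714 + 2*-3528850 = 4762014
  c_2 = -1*19959413 + -3*-11819714 + 4*-3528850 = 1384329
  c_3 = 0*19959413 + 0*-11819714 + -1*-3528850 = 3528850
Writing each c_i in base p = 13:
  c_1 = 4762014 = 10·13^0 + 7·13^1 + 6·13^2 + 9·13^3 + 10·13^4 + 12·13^5
  c_2 = 1384329 = 11·13^0 + 3·13^1 + 1·13^2 + 6·13^3 + 9·13^4 + 3·13^5
  c_3 = 3528850 = 0·13^0 + 10·13^1 + 2·13^2 + 7·13^3 + 6·13^4 + 9·13^5
p-restricted factor λ_0 = (10, 11, 0)
p-restricted factor λ_1 = (7, 3, 10)
p-restricted factor λ_2 = (6, 1, 2)
p-restricted factor λ_3 = (9, 6, 7)
p-restricted factor λ_4 = (10, 9, 6)
p-restricted factor λ_5 = (12, 3, 9)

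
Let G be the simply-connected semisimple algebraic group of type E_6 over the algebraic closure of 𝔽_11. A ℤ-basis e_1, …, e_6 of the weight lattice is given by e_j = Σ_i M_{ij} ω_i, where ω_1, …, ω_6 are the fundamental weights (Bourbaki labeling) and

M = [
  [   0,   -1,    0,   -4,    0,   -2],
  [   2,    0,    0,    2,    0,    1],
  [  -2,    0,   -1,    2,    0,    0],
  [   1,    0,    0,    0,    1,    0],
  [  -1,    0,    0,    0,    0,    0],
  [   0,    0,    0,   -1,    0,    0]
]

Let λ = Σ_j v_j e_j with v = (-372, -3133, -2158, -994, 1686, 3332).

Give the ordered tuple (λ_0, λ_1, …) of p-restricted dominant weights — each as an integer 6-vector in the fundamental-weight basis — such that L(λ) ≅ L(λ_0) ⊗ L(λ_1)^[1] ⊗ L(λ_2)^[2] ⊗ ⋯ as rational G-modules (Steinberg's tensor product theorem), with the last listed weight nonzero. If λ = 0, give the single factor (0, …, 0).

((5, 6, 1, 5, 9, 4), (7, 10, 6, 9, 0, 2), (3, 4, 7, 10, 3, 8))

Change of basis e → ω: c = M·v where v = (-372, -3133, -2158, -994, 1686, 3332):
  c_1 = 0*-372 + -1*-3133 + 0*-2158 + -4*-994 + 0*1686 + -2*3332 = 445
  c_2 = 2*-372 + 0*-3133 + 0*-2158 + 2*-994 + 0*1686 + 1*3332 = 600
  c_3 = -2*-372 + 0*-3133 + -1*-2158 + 2*-994 + 0*1686 + 0*3332 = 914
  c_4 = 1*-372 + 0*-3133 + 0*-2158 + 0*-994 + 1*1686 + 0*3332 = 1314
  c_5 = -1*-372 + 0*-3133 + 0*-2158 + 0*-994 + 0*1686 + 0*3332 = 372
  c_6 = 0*-372 + 0*-3133 + 0*-2158 + -1*-994 + 0*1686 + 0*3332 = 994
Expand coordinatewise in base 11:
  c_1 = 445 = 5·11^0 + 7·11^1 + 3·11^2
  c_2 = 600 = 6·11^0 + 10·11^1 + 4·11^2
  c_3 = 914 = 1·11^0 + 6·11^1 + 7·11^2
  c_4 = 1314 = 5·11^0 + 9·11^1 + 10·11^2
  c_5 = 372 = 9·11^0 + 0·11^1 + 3·11^2
  c_6 = 994 = 4·11^0 + 2·11^1 + 8·11^2
Factor λ_0 = (5, 6, 1, 5, 9, 4)
Factor λ_1 = (7, 10, 6, 9, 0, 2)
Factor λ_2 = (3, 4, 7, 10, 3, 8)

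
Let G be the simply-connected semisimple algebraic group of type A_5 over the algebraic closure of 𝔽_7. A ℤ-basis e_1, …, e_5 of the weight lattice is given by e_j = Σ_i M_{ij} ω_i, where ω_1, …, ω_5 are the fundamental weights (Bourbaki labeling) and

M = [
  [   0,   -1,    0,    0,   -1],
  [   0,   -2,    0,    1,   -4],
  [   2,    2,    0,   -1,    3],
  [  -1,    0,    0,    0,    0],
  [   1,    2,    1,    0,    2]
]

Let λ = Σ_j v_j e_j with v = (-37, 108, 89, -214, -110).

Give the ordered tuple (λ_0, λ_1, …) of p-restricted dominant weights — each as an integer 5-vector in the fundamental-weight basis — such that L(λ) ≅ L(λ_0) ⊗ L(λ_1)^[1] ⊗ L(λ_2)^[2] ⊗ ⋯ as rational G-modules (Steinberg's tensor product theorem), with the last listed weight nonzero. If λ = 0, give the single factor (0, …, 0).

Compute c_i = Σ_j M_{ij} v_j with v = (-37, 108, 89, -214, -110):
  c_1 = 0*-37 + -1*108 + 0*89 + 0*-214 + -1*-110 = 2
  c_2 = 0*-37 + -2*108 + 0*89 + 1*-214 + -4*-110 = 10
  c_3 = 2*-37 + 2*108 + 0*89 + -1*-214 + 3*-110 = 26
  c_4 = -1*-37 + 0*108 + 0*89 + 0*-214 + 0*-110 = 37
  c_5 = 1*-37 + 2*108 + 1*89 + 0*-214 + 2*-110 = 48
p = 7; digits c_i = Σ_j d_{ij}·7^j, 0 ≤ d_{ij} < 7:
  c_1 = 2 = 2·7^0
  c_2 = 10 = 3·7^0 + 1·7^1
  c_3 = 26 = 5·7^0 + 3·7^1
  c_4 = 37 = 2·7^0 + 5·7^1
  c_5 = 48 = 6·7^0 + 6·7^1
λ_0 = (2, 3, 5, 2, 6)
λ_1 = (0, 1, 3, 5, 6)

((2, 3, 5, 2, 6), (0, 1, 3, 5, 6))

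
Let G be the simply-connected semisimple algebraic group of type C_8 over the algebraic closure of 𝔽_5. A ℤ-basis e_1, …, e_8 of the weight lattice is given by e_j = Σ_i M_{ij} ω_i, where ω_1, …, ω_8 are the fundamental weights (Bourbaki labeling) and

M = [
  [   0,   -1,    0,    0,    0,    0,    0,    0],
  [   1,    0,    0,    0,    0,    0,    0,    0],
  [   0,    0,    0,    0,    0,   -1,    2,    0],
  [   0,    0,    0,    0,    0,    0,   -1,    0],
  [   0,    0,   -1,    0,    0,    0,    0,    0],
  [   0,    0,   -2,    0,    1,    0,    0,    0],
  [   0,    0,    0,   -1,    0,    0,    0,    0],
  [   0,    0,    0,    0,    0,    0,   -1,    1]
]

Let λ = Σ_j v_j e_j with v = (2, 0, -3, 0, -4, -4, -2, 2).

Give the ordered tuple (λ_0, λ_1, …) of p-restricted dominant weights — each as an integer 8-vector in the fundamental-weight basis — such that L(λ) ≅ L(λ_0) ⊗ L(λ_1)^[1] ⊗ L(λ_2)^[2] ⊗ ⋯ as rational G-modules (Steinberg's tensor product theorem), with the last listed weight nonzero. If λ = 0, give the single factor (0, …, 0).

((0, 2, 0, 2, 3, 2, 0, 4),)

Compute c_i = Σ_j M_{ij} v_j with v = (2, 0, -3, 0, -4, -4, -2, 2):
  c_1 = 0*2 + -1*0 + 0*-3 + 0*0 + 0*-4 + 0*-4 + 0*-2 + 0*2 = 0
  c_2 = 1*2 + 0*0 + 0*-3 + 0*0 + 0*-4 + 0*-4 + 0*-2 + 0*2 = 2
  c_3 = 0*2 + 0*0 + 0*-3 + 0*0 + 0*-4 + -1*-4 + 2*-2 + 0*2 = 0
  c_4 = 0*2 + 0*0 + 0*-3 + 0*0 + 0*-4 + 0*-4 + -1*-2 + 0*2 = 2
  c_5 = 0*2 + 0*0 + -1*-3 + 0*0 + 0*-4 + 0*-4 + 0*-2 + 0*2 = 3
  c_6 = 0*2 + 0*0 + -2*-3 + 0*0 + 1*-4 + 0*-4 + 0*-2 + 0*2 = 2
  c_7 = 0*2 + 0*0 + 0*-3 + -1*0 + 0*-4 + 0*-4 + 0*-2 + 0*2 = 0
  c_8 = 0*2 + 0*0 + 0*-3 + 0*0 + 0*-4 + 0*-4 + -1*-2 + 1*2 = 4
Writing each c_i in base p = 5:
  c_1 = 0
  c_2 = 2 = 2·5^0
  c_3 = 0
  c_4 = 2 = 2·5^0
  c_5 = 3 = 3·5^0
  c_6 = 2 = 2·5^0
  c_7 = 0
  c_8 = 4 = 4·5^0
λ_0 = (0, 2, 0, 2, 3, 2, 0, 4)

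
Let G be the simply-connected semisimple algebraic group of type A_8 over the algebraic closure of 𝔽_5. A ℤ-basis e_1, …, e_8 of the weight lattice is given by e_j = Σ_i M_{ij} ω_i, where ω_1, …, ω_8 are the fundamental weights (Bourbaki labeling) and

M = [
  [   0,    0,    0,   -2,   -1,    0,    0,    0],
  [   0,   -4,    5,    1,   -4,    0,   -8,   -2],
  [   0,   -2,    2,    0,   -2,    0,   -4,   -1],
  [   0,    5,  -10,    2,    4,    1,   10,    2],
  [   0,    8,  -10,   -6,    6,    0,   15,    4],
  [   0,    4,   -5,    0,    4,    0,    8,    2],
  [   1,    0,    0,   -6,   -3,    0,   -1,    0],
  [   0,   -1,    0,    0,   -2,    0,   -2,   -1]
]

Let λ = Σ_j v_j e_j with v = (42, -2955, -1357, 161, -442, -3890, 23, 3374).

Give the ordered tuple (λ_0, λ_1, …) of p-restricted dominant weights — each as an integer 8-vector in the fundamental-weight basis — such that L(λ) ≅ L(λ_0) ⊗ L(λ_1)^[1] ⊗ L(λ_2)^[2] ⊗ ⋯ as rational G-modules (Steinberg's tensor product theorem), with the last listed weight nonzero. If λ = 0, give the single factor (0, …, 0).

In the fundamental-weight basis, λ has coordinates c = M·v (v = (42, -2955, -1357, 161, -442, -3890, 23, 3374)):
  c_1 = 0·42 + (0)·(-2955) + (0)·(-1357) + (-2)·(161) + (-1)·(-442) + (0)·(-3890) + 0·23 + 0·3374 = 120
  c_2 = 0·42 + (-4)·(-2955) + (5)·(-1357) + 1·161 + (-4)·(-442) + (0)·(-3890) + (-8)·(23) + (-2)·(3374) = 32
  c_3 = 0·42 + (-2)·(-2955) + (2)·(-1357) + 0·161 + (-2)·(-442) + (0)·(-3890) + (-4)·(23) + (-1)·(3374) = 614
  c_4 = 0·42 + (5)·(-2955) + (-10)·(-1357) + 2·161 + (4)·(-442) + (1)·(-3890) + 10·23 + 2·3374 = 437
  c_5 = 0·42 + (8)·(-2955) + (-10)·(-1357) + (-6)·(161) + (6)·(-442) + (0)·(-3890) + 15·23 + 4·3374 = 153
  c_6 = 0·42 + (4)·(-2955) + (-5)·(-1357) + 0·161 + (4)·(-442) + (0)·(-3890) + 8·23 + 2·3374 = 129
  c_7 = 1·42 + (0)·(-2955) + (0)·(-1357) + (-6)·(161) + (-3)·(-442) + (0)·(-3890) + (-1)·(23) + 0·3374 = 379
  c_8 = 0·42 + (-1)·(-2955) + (0)·(-1357) + 0·161 + (-2)·(-442) + (0)·(-3890) + (-2)·(23) + (-1)·(3374) = 419
Base-5 expansion of each c_i:
  c_1 = 120 = 0·5^0 + 4·5^1 + 4·5^2
  c_2 = 32 = 2·5^0 + 1·5^1 + 1·5^2
  c_3 = 614 = 4·5^0 + 2·5^1 + 4·5^2 + 4·5^3
  c_4 = 437 = 2·5^0 + 2·5^1 + 2·5^2 + 3·5^3
  c_5 = 153 = 3·5^0 + 0·5^1 + 1·5^2 + 1·5^3
  c_6 = 129 = 4·5^0 + 0·5^1 + 0·5^2 + 1·5^3
  c_7 = 379 = 4·5^0 + 0·5^1 + 0·5^2 + 3·5^3
  c_8 = 419 = 4·5^0 + 3·5^1 + 1·5^2 + 3·5^3
λ_0 = (0, 2, 4, 2, 3, 4, 4, 4)
λ_1 = (4, 1, 2, 2, 0, 0, 0, 3)
λ_2 = (4, 1, 4, 2, 1, 0, 0, 1)
λ_3 = (0, 0, 4, 3, 1, 1, 3, 3)

((0, 2, 4, 2, 3, 4, 4, 4), (4, 1, 2, 2, 0, 0, 0, 3), (4, 1, 4, 2, 1, 0, 0, 1), (0, 0, 4, 3, 1, 1, 3, 3))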